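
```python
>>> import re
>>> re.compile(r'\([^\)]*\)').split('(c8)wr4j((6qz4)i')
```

Matches to split on: at [0:4] → '(c8)'; at [8:15] → '((6qz4)'.
Each match becomes a cut point; 3 segments remain.

['', 'wr4j', 'i']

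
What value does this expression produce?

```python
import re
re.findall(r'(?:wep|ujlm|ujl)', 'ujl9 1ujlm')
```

['ujl', 'ujlm']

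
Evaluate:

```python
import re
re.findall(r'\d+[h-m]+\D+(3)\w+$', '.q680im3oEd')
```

Pattern: one or more of a digit, then one or more of a character in [h-m], then one or more of a non-digit; then a literal '3' (captured); then one or more of a word character; then anchored at the end.
`findall` collects group 1 from the one match (1 total).

['3']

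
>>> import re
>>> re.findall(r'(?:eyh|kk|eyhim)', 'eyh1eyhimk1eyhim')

Branches in `(...|...)` are attempted left-to-right; the first branch that allows the whole pattern to succeed is taken.
Walking the string: at [0:3] → 'eyh'; at [4:7] → 'eyh'; at [11:14] → 'eyh'.
Since nothing is captured, `findall` lists the 3 matched substrings directly.

['eyh', 'eyh', 'eyh']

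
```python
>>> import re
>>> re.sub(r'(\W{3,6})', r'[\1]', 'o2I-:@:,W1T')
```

'o2I[-:@:,]W1T'

This matches 3 to 6 of a non-word character (captured).
Each match is replaced using the text its own group 1 captured.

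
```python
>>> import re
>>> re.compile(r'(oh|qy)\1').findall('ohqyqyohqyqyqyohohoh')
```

After group 1 captures some text, `\1` only succeeds where that same text appears again.
`findall` collects group 1 from each match (3 total).

['qy', 'qy', 'oh']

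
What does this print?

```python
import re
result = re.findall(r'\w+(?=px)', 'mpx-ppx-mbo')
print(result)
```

['m', 'p']

The `(?=…)`/`(?<=…)` assertion just peeks at neighbouring text; it doesn't advance the match position.
No capturing groups, so `findall` returns the 2 full match strings.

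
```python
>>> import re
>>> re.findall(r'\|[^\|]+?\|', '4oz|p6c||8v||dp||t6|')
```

['|p6c|', '|8v|', '|dp|', '|t6|']

With no groups in the pattern, `findall` gives back each whole match — 4 here.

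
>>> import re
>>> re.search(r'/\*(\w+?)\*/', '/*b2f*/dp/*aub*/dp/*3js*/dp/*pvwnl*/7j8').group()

'/*b2f*/'

`search` walks the string left to right and returns the first match it finds.
The match spans [0:7] → '/*b2f*/'.
Captured: group 1 = 'b2f'.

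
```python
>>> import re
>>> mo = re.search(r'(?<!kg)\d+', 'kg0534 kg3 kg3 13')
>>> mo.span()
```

`(?!…)`/`(?<!…)` only lets a position through if the neighbouring text does NOT match; no characters are consumed.
The match spans [3:6] → '534'.

(3, 6)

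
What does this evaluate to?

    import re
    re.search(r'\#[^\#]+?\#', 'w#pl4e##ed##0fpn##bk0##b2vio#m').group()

'#pl4e#'

The match spans [1:7] → '#pl4e#'.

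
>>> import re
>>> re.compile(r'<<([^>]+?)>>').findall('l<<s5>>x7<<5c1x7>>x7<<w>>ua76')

['s5', '5c1x7', 'w']

Matches: at [1:7] match '<<s5>>', group 1 = 's5'; at [9:18] match '<<5c1x7>>', group 1 = '5c1x7'; at [20:25] match '<<w>>', group 1 = 'w'.
`findall` collects group 1 from each match (3 total).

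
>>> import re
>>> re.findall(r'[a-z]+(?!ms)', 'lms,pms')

`(?!…)`/`(?<!…)` only lets a position through if the neighbouring text does NOT match; no characters are consumed.
Scanning left to right: at [0:3] → 'lms'; at [4:7] → 'pms'.
Since nothing is captured, `findall` lists the 2 matched substrings directly.

['lms', 'pms']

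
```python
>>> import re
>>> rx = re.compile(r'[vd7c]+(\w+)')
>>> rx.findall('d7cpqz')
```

['pqz']

This matches one or more of one of [vd7c]; then one or more of a word character (captured).
Scanning left to right: at [0:6] match 'd7cpqz', group 1 = 'pqz'.
Because there's exactly one group, `findall` drops the full match and keeps group 1 from the one hit.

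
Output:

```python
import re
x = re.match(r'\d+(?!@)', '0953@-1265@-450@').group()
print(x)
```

095

`re.match` won't scan ahead — the pattern has to work from the very first character.
The match spans [0:3] → '095'.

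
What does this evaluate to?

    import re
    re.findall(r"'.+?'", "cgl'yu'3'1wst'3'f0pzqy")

Since nothing is captured, `findall` lists the 2 matched substrings directly.

["'yu'", "'1wst'"]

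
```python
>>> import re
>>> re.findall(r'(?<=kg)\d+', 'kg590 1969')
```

Because the assertion is zero-width, the text it checks is not consumed and won't appear in the result.
Matches: at [2:5] → '590'.
With no groups in the pattern, `findall` gives back each whole match — 1 here.

['590']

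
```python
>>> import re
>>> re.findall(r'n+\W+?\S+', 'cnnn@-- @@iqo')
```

['nnn@--']

The pattern matches one or more of a literal 'n'; then one or more of a non-word character (lazy); then one or more of a non-whitespace character.
Because the quantifier is non-greedy, it stops expanding at the earliest point where the rest of the pattern can succeed.
Scanning left to right: at [1:7] → 'nnn@--'.
No capturing groups, so `findall` returns the 1 full match string.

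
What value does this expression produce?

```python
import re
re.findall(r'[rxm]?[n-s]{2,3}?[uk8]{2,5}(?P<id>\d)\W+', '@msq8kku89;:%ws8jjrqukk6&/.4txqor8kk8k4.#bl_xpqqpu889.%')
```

['9', '6', '4', '9']

The pattern matches optionally one of [rxm], then 2 to 3 of a character in [n-s] (lazy), then 2 to 5 of one of [uk8]; then a digit (captured as 'id'); then one or more of a non-word character.
One capturing group, so `findall` returns just the captured substring from each match — 4 in all.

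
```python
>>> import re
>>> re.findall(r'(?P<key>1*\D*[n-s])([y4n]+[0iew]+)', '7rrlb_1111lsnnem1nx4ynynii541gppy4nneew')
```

[('1111lsn', 'ne'), ('yn', 'ynii'), ('1gpp', 'y4nneew')]

The pattern matches zero or more of a literal '1', then zero or more of a non-digit, then a character in [n-s] (captured as 'key'); then one or more of one of [y4n], then one or more of one of [0iew] (captured).
Walking the string: at [6:15] match '1111lsnne', groups = ('1111lsn', 'ne'); at [20:26] match 'ynynii', groups = ('yn', 'ynii'); at [28:39] match '1gppy4nneew', groups = ('1gpp', 'y4nneew').
`findall` packs the 2 group values into a tuple for every match.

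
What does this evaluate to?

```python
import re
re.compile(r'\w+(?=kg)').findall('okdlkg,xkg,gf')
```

['okdl', 'x']

Because the assertion is zero-width, the text it checks is not consumed and won't appear in the result.
With no groups in the pattern, `findall` gives back each whole match — 2 here.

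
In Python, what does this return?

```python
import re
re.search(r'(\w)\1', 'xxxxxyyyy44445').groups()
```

('x',)

The match spans [0:2] → 'xx'.
Captured: group 1 = 'x'.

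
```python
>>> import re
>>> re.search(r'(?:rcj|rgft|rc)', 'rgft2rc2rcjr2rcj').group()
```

'rgft'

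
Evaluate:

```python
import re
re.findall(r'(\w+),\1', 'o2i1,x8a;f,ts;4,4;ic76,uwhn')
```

['4']

After group 1 captures some text, `\1` only succeeds where that same text appears again.
Matches: at [14:17] match '4,4', group 1 = '4'.
Because there's exactly one group, `findall` drops the full match and keeps group 1 from the one hit.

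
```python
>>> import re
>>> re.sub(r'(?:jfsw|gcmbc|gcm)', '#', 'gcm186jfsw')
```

'#186#'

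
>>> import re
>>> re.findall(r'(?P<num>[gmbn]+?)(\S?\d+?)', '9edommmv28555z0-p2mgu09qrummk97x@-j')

[('mmm', 'v2'), ('mg', 'u0'), ('mm', 'k9')]

Pattern: one or more of one of [gmbn] (lazy) (captured as 'num'); then optionally a non-whitespace character, then one or more of a digit (lazy) (captured).
Walking the string: at [4:9] match 'mmmv2', groups = ('mmm', 'v2'); at [18:22] match 'mgu0', groups = ('mg', 'u0'); at [26:30] match 'mmk9', groups = ('mm', 'k9').
Multiple groups make `findall` return tuples — one 2-tuple for each match.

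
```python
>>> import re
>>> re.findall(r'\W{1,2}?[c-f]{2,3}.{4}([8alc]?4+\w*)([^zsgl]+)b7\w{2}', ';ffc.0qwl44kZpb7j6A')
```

[('l44kZ', 'p')]

The pattern matches 1 to 2 of a non-word character (lazy), then 2 to 3 of a character in [c-f], then exactly 4 of any character; then optionally one of [8alc], then one or more of a literal '4', then zero or more of a word character (captured); then one or more of any character except [zsgl] (captured); then the literal 'b7', then exactly 2 of a word character.
Scanning left to right: at [0:18] match ';ffc.0qwl44kZpb7j6', groups = ('l44kZ', 'p').
Multiple groups make `findall` return tuples — one 2-tuple for the one match.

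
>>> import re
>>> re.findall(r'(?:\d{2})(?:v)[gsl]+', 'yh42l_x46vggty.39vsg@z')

This matches exactly 2 of a digit (non-capturing group); then a literal 'v' (non-capturing group); then one or more of one of [gsl].
Since nothing is captured, `findall` lists the 2 matched substrings directly.

['46vgg', '39vsg']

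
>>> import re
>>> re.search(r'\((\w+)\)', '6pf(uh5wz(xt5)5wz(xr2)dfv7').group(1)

Unlike `match`, `search` isn't anchored — it looks for the pattern anywhere in the string.
The match spans [9:14] → '(xt5)'.
Captured: group 1 = 'xt5'.

'xt5'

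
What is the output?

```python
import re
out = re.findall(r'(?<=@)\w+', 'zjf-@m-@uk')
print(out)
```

['m', 'uk']

The positive lookaround only admits positions where the adjacent text matches; those characters stay outside the span.
Walking the string: at [5:6] → 'm'; at [8:10] → 'uk'.
No capturing groups, so `findall` returns the 2 full match strings.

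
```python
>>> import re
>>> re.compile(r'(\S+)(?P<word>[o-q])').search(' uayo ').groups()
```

('uay', 'o')

The match spans [1:5] → 'uayo'.
Captured: group 1 = 'uay', group 2 = 'o'.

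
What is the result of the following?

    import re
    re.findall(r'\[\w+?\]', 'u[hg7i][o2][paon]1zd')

Matches: at [1:7] → '[hg7i]'; at [7:11] → '[o2]'; at [11:17] → '[paon]'.
`findall` yields the raw match text (3 of them) because the pattern has no groups.

['[hg7i]', '[o2]', '[paon]']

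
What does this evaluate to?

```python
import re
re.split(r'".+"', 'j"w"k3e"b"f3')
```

['j', 'f3']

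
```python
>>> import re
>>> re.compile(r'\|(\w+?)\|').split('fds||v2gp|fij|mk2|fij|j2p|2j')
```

The group in the pattern means `split` returns the separators' captures alongside the pieces.

['fds|', 'v2gp', 'fij', 'mk2', 'fij', 'j2p', '2j']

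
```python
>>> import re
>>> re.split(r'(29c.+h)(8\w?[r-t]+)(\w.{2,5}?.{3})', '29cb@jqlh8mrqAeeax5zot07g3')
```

['', '29cb@jqlh', '8mr', 'qAeeax', '5zot07g3']

The pattern matches the literal '29c', then one or more of any character, then a literal 'h' (captured); then a literal '8', then optionally a word character, then one or more of a character in [r-t] (captured); then a word character, then 2 to 5 of any character (lazy), then exactly 3 of any character (captured).
Matches to split on: at [0:18] → '29cb@jqlh8mrqAeeax'.
The group in the pattern means `split` returns the separators' captures alongside the pieces.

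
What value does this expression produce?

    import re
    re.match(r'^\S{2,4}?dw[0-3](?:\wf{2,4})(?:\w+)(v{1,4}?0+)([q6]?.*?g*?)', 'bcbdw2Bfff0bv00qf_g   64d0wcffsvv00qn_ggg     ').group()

'bcbdw2Bfff0bv00q'

This matches anchored at the start of the string; then 2 to 4 of a non-whitespace character (lazy), then the literal 'dw', then a character in [0-3]; then a word character, then 2 to 4 of a literal 'f' (non-capturing group); then one or more of a word character (non-capturing group); then 1 to 4 of the literal 'v' (lazy), then one or more of the literal '0' (captured); then optionally one of [q6], then zero or more of any character (lazy), then zero or more of a literal 'g' (lazy) (captured).
With `match`, the pattern is implicitly anchored at the beginning.
The match spans [0:16] → 'bcbdw2Bfff0bv00q'.
Captured: group 1 = 'v00', group 2 = 'q'.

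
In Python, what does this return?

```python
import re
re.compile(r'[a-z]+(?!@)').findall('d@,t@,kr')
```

['kr']

A negative assertion filters positions out without eating any characters.
Since nothing is captured, `findall` lists the 1 matched substring directly.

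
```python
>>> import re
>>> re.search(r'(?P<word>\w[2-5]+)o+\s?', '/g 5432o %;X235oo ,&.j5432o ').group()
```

'5432o '

The match spans [3:9] → '5432o '.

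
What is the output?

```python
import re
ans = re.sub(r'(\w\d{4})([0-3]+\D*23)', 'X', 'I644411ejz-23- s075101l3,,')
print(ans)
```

X- s075101l3,,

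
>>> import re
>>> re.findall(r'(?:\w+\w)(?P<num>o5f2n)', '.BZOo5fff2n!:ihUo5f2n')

['o5f2n']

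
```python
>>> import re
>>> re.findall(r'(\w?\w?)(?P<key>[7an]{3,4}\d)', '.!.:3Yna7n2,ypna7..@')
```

[('3Y', 'na7n2')]

This matches optionally a word character, then optionally a word character (captured); then 3 to 4 of one of [7an], then a digit (captured as 'key').
Walking the string: at [4:11] match '3Yna7n2', groups = ('3Y', 'na7n2').
`findall` packs the 2 group values into a tuple for every match.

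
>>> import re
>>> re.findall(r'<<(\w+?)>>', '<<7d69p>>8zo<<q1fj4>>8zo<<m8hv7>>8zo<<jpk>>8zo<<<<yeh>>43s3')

['7d69p', 'q1fj4', 'm8hv7', 'jpk', 'yeh']

Because there's exactly one group, `findall` drops the full match and keeps group 1 from each hit.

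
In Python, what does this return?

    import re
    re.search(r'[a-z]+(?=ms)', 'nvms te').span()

Lookahead/lookbehind check context without consuming it, so the matched span excludes the asserted characters.
`search` walks the string left to right and returns the first match it finds.
The match spans [0:2] → 'nv'.

(0, 2)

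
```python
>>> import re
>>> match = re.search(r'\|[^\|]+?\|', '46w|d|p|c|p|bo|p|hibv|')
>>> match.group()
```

Unlike `match`, `search` isn't anchored — it looks for the pattern anywhere in the string.
The match spans [3:6] → '|d|'.

'|d|'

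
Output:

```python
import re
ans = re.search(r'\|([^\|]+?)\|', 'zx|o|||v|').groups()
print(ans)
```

('o',)

`re.search` tries every starting position until one works.
The match spans [2:5] → '|o|'.
Captured: group 1 = 'o'.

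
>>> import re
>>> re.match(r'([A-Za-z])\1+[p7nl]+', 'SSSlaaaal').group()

'SSSl'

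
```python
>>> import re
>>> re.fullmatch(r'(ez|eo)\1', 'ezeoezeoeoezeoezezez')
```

None

A backreference is literal: `\1` must see the identical characters the first group matched.
`fullmatch` succeeds only if the pattern covers the string from start to end.
Here the pattern can't cover the whole string, so the call returns None.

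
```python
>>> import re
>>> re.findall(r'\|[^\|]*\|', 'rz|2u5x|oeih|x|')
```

['|2u5x|', '|x|']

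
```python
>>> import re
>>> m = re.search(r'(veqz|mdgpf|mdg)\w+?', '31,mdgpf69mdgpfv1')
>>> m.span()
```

`|` is ordered: at each position the engine commits to the first alternative that works.
The match spans [3:9] → 'mdgpf6'.

(3, 9)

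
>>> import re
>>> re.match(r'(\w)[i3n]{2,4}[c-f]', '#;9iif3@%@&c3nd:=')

The pattern matches a word character (captured); then 2 to 4 of one of [i3n], then a character in [c-f].
`re.match` won't scan ahead — the pattern has to work from the very first character.
Here position 0 doesn't satisfy it, so the call returns None.

None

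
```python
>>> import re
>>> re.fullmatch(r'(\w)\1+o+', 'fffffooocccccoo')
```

None

For `fullmatch`, every character of the input must be accounted for by the pattern.
Here the pattern can't cover the whole string, so the call returns None.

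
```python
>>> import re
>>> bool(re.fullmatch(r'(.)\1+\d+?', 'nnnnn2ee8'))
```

False

For `fullmatch`, every character of the input must be accounted for by the pattern.
Here the pattern can't cover the whole string, so the call returns None, and `bool(None)` is False.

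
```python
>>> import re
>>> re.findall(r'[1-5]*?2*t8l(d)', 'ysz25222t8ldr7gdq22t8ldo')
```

['d', 'd']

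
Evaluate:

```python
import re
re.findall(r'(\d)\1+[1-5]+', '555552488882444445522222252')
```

['5', '8']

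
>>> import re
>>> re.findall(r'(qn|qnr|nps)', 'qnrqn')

`|` is ordered: at each position the engine commits to the first alternative that works.
One capturing group, so `findall` returns just the captured substring from each match — 2 in all.

['qn', 'qn']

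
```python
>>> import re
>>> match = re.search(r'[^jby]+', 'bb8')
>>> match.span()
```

(2, 3)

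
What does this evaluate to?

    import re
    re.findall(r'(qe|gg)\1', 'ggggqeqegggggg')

['gg', 'qe', 'gg']

After group 1 captures some text, `\1` only succeeds where that same text appears again.
With a single group, `findall` returns only what that group captured — 3 items.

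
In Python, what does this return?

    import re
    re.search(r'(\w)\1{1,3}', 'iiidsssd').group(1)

The backreference `\1` re-matches whatever the first group consumed, character for character.
`re.search` tries every starting position until one works.
The match spans [0:3] → 'iii'.
Captured: group 1 = 'i'.

'i'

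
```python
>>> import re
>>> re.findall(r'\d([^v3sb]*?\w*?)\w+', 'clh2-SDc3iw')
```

['-']

One capturing group, so `findall` returns just the captured substring from the one match — 1 in all.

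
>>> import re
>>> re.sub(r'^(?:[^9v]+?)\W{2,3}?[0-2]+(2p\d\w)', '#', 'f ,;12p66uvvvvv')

'#uvvvvv'

Pattern: anchored at the start of the string; then one or more of any character except [9v] (lazy) (non-capturing group); then 2 to 3 of a non-word character (lazy), then one or more of a character in [0-2]; then the literal '2p', then a digit, then a word character (captured).
Matches: at [0:9] → 'f ,;12p66'.
Every occurrence is swapped for '#'.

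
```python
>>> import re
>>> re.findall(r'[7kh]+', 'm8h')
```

The pattern matches one or more of one of [7kh].
Matches: at [2:3] → 'h'.
No capturing groups, so `findall` returns the 1 full match string.

['h']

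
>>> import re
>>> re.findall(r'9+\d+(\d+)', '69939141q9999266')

['1', '6']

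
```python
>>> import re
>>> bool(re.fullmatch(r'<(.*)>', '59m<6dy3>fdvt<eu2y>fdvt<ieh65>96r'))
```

`re.fullmatch` requires the pattern to consume the entire string.
Here the string isn't matched end-to-end, so the call returns None, and `bool(None)` is False.

False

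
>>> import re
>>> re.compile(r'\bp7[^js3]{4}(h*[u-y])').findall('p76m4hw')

['w']

With a single group, `findall` returns only what that group captured — 1 item.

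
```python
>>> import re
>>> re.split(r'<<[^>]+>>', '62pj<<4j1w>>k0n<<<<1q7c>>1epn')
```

['62pj', 'k0n', '1epn']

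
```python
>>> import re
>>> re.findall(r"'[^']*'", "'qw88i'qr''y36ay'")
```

["'qw88i'", "''"]

No capturing groups, so `findall` returns the 2 full match strings.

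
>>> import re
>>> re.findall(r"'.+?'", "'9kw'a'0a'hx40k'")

Scanning left to right: at [0:5] → "'9kw'"; at [6:10] → "'0a'".
With no groups in the pattern, `findall` gives back each whole match — 2 here.

["'9kw'", "'0a'"]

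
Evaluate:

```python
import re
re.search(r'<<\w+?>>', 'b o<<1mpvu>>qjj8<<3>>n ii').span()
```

(3, 12)

Unlike `match`, `search` isn't anchored — it looks for the pattern anywhere in the string.
The match spans [3:12] → '<<1mpvu>>'.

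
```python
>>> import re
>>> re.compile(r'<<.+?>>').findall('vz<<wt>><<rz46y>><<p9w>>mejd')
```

['<<wt>>', '<<rz46y>>', '<<p9w>>']

The `?` after the quantifier makes it lazy — it takes as little as possible before letting the rest of the pattern try.
`findall` yields the raw match text (3 of them) because the pattern has no groups.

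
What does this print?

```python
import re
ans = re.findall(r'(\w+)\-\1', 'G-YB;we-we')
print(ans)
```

['we']

`\1` has to match the exact text group 1 already captured.
Walking the string: at [5:10] match 'we-we', group 1 = 'we'.
With a single group, `findall` returns only what that group captured — 1 item.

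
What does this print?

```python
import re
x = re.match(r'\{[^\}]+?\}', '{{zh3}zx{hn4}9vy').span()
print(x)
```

`match` is anchored at position 0; if the pattern doesn't fit there, it returns None.
The match spans [0:6] → '{{zh3}'.

(0, 6)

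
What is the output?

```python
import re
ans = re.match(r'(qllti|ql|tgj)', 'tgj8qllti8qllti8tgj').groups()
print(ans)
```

('tgj',)

`match` is anchored at position 0; if the pattern doesn't fit there, it returns None.
The match spans [0:3] → 'tgj'.
Captured: group 1 = 'tgj'.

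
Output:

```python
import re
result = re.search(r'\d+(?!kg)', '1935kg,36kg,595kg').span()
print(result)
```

(0, 3)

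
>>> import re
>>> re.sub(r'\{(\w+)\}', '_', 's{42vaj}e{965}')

Each match is replaced by '_'.

's_e_'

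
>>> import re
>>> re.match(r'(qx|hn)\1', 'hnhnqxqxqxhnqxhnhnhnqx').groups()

('hn',)

A backreference is literal: `\1` must see the identical characters the first group matched.
`re.match` won't scan ahead — the pattern has to work from the very first character.
The match spans [0:4] → 'hnhn'.
Captured: group 1 = 'hn'.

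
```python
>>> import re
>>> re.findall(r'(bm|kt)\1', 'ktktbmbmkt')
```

After group 1 captures some text, `\1` only succeeds where that same text appears again.
Walking the string: at [0:4] match 'ktkt', group 1 = 'kt'; at [4:8] match 'bmbm', group 1 = 'bm'.
`findall` collects group 1 from each match (2 total).

['kt', 'bm']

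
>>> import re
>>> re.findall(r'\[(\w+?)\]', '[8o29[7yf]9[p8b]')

['7yf', 'p8b']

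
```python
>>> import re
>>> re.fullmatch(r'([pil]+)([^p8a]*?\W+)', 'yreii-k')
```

None

The pattern matches one or more of one of [pil] (captured); then zero or more of any character except [p8a] (lazy), then one or more of a non-word character (captured).
`fullmatch` succeeds only if the pattern covers the string from start to end.
Here the pattern can't cover the whole string, so the call returns None.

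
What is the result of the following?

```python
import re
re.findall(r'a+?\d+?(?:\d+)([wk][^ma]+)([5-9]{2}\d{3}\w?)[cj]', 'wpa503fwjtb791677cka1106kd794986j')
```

This matches one or more of a literal 'a' (lazy), then one or more of a digit (lazy); then one or more of a digit (non-capturing group); then one of [wk], then one or more of any character except [ma] (captured); then exactly 2 of a character in [5-9], then exactly 3 of a digit, then optionally a word character (captured); then one of [cj].
`findall` packs the 2 group values into a tuple for every match.

[('kd', '794986')]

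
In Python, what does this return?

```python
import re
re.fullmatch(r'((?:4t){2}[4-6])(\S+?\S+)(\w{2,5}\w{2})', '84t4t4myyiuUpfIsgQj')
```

`re.fullmatch` is like wrapping the pattern in `^…$` (in single-line mode).
Here the pattern can't cover the whole string, so the call returns None.

None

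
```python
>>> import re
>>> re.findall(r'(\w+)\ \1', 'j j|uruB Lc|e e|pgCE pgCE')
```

['j', 'e', 'pgCE']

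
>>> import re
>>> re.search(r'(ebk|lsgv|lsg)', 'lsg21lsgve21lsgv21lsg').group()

The match spans [0:3] → 'lsg'.

'lsg'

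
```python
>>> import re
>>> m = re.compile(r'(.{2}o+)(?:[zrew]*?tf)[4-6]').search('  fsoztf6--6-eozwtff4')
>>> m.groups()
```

The match spans [2:9] → 'fsoztf6'.
Captured: group 1 = 'fso'.

('fso',)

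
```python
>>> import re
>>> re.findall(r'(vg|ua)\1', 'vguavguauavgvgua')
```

['ua', 'vg']

A backreference is literal: `\1` must see the identical characters the first group matched.
Walking the string: at [6:10] match 'uaua', group 1 = 'ua'; at [10:14] match 'vgvg', group 1 = 'vg'.
One capturing group, so `findall` returns just the captured substring from each match — 2 in all.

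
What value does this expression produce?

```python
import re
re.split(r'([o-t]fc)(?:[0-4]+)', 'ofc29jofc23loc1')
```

The pattern matches a character in [o-t], then the literal 'fc' (captured); then one or more of a character in [0-4] (non-capturing group).
Matches to split on: at [0:4] → 'ofc2'; at [6:11] → 'ofc23'.
The group in the pattern means `split` returns the separators' captures alongside the pieces.

['', 'ofc', '9j', 'ofc', 'loc1']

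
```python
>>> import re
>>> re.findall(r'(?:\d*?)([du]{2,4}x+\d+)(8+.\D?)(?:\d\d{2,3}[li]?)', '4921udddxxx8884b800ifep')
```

Pattern: zero or more of a digit (lazy) (non-capturing group); then 2 to 4 of one of [du], then one or more of the literal 'x', then one or more of a digit (captured); then one or more of a literal '8', then any character, then optionally a non-digit (captured); then a digit, then 2 to 3 of a digit, then optionally one of [li] (non-capturing group).
Walking the string: at [0:20] match '4921udddxxx8884b800i', groups = ('udddxxx88', '84b').
With 2 capturing groups, `findall` returns a 2-tuple per match.

[('udddxxx88', '84b')]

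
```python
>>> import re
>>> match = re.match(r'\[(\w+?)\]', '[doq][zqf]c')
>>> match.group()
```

With `match`, the pattern is implicitly anchored at the beginning.
The match spans [0:5] → '[doq]'.
Captured: group 1 = 'doq'.

'[doq]'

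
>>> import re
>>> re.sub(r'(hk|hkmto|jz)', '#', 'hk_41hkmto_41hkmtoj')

'#_41#mto_41#mtoj'

Branches in `(...|...)` are attempted left-to-right; the first branch that allows the whole pattern to succeed is taken.
Every occurrence is swapped for '#'.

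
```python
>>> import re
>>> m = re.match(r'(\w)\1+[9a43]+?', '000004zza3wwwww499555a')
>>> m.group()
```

`\1` has to match the exact text group 1 already captured.
`re.match` won't scan ahead — the pattern has to work from the very first character.
The match spans [0:6] → '000004'.
Captured: group 1 = '0'.

'000004'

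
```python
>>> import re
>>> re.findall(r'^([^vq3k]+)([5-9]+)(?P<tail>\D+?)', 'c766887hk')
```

Pattern: anchored at the start of the string; then one or more of any character except [vq3k] (captured); then one or more of a character in [5-9] (captured); then one or more of a non-digit (lazy) (captured as 'tail').
With the lazy modifier that quantifier settles for the fewest repetitions that let the rest of the pattern succeed (the atoms after it are unaffected and can still be greedy).
Walking the string: at [0:8] match 'c766887h', groups = ('c76688', '7', 'h').
3 groups means the one result is a tuple of 3 captured strings — 1 here.

[('c76688', '7', 'h')]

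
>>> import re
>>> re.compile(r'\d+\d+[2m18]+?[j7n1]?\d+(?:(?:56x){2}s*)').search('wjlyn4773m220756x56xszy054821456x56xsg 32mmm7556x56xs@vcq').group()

The pattern matches one or more of a digit, then one or more of a digit, then one or more of one of [2m18] (lazy); then optionally one of [j7n1]; then one or more of a digit; then the literal '56x' repeated 2 times, then zero or more of the literal 's' (non-capturing group).
Unlike `match`, `search` isn't anchored — it looks for the pattern anywhere in the string.
The match spans [5:21] → '4773m220756x56xs'.

'4773m220756x56xs'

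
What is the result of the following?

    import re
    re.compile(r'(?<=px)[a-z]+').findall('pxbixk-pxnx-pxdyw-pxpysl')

The lookaround is zero-width — it requires the adjacent text to match without consuming it, so the asserted text isn't part of the match.
Walking the string: at [2:6] → 'bixk'; at [9:11] → 'nx'; at [14:17] → 'dyw'; at [20:24] → 'pysl'.
With no groups in the pattern, `findall` gives back each whole match — 4 here.

['bixk', 'nx', 'dyw', 'pysl']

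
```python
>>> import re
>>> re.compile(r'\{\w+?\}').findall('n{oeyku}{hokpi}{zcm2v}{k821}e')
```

['{oeyku}', '{hokpi}', '{zcm2v}', '{k821}']

Matches: at [1:8] → '{oeyku}'; at [8:15] → '{hokpi}'; at [15:22] → '{zcm2v}'; at [22:28] → '{k821}'.
No capturing groups, so `findall` returns the 4 full match strings.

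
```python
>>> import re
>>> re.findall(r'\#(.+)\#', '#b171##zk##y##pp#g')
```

['b171##zk##y##pp']

Scanning left to right: at [0:17] match '#b171##zk##y##pp#', group 1 = 'b171##zk##y##pp'.
`findall` collects group 1 from the one match (1 total).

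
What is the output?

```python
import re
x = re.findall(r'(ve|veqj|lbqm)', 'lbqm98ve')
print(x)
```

Scanning left to right: at [0:4] match 'lbqm', group 1 = 'lbqm'; at [6:8] match 've', group 1 = 've'.
`findall` collects group 1 from each match (2 total).

['lbqm', 've']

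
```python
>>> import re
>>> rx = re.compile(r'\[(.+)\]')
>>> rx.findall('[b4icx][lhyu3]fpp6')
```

['b4icx][lhyu3']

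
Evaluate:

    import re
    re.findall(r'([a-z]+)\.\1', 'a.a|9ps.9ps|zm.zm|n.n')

['a', 'zm', 'n']

`\1` is not a pattern — it's the concrete string captured by group 1, re-applied verbatim.
Walking the string: at [0:3] match 'a.a', group 1 = 'a'; at [12:17] match 'zm.zm', group 1 = 'zm'; at [18:21] match 'n.n', group 1 = 'n'.
With a single group, `findall` returns only what that group captured — 3 items.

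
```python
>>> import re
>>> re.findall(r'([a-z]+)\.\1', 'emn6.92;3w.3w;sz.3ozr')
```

One capturing group, so `findall` returns just the captured substring from each match — 0 in all.
Nothing in the string satisfies the pattern, so the list is empty.

[]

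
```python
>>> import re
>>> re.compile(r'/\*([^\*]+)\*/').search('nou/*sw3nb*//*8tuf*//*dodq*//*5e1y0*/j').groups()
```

`re.search` scans for the first position where the pattern succeeds.
The match spans [3:12] → '/*sw3nb*/'.
Captured: group 1 = 'sw3nb'.

('sw3nb',)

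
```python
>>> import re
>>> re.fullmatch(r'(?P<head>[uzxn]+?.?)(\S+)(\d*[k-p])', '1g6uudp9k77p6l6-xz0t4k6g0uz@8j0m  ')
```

Pattern: one or more of one of [uzxn] (lazy), then optionally any character (captured as 'head'); then one or more of a non-whitespace character (captured); then zero or more of a digit, then a character in [k-p] (captured).
`re.fullmatch` is like wrapping the pattern in `^…$` (in single-line mode).
Here the string isn't matched end-to-end, so the call returns None.

None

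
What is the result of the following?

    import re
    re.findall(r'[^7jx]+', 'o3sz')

['o3sz']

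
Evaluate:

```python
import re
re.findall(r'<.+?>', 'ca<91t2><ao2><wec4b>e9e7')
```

Walking the string: at [2:8] → '<91t2>'; at [8:13] → '<ao2>'; at [13:20] → '<wec4b>'.
Since nothing is captured, `findall` lists the 3 matched substrings directly.

['<91t2>', '<ao2>', '<wec4b>']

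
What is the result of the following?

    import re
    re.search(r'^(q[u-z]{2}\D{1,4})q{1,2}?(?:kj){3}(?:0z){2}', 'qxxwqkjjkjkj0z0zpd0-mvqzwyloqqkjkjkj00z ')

None

This matches anchored at the start of the string; then a literal 'q', then exactly 2 of a character in [u-z], then 1 to 4 of a non-digit (captured); then 1 to 2 of a literal 'q' (lazy), then the literal 'kj' repeated 3 times, then the literal '0z' repeated 2 times.
Here the pattern never matches, so the call returns None.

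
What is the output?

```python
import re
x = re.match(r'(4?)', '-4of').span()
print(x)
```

`match` is anchored at position 0; if the pattern doesn't fit there, it returns None.
The match spans [0:0] → ''.

(0, 0)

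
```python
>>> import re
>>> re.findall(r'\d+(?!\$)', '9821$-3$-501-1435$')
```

Because the assertion is negative and zero-width, positions next to the forbidden text are skipped.
With no groups in the pattern, `findall` gives back each whole match — 3 here.

['982', '501', '143']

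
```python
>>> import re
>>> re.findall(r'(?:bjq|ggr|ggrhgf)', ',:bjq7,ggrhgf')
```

['bjq', 'ggr']

`|` is ordered: at each position the engine commits to the first alternative that works.
Scanning left to right: at [2:5] → 'bjq'; at [7:10] → 'ggr'.
No capturing groups, so `findall` returns the 2 full match strings.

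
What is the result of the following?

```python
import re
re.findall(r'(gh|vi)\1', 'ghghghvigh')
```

['gh']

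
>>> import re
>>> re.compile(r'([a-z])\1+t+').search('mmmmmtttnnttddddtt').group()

'mmmmmttt'

After group 1 captures some text, `\1` only succeeds where that same text appears again.
The match spans [0:8] → 'mmmmmttt'.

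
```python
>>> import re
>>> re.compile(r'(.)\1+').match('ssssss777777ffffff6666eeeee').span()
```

`match` is anchored at position 0; if the pattern doesn't fit there, it returns None.
The match spans [0:6] → 'ssssss'.

(0, 6)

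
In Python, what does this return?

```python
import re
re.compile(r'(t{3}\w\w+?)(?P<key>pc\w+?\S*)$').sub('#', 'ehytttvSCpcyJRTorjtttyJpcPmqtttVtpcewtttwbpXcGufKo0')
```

'ehy#'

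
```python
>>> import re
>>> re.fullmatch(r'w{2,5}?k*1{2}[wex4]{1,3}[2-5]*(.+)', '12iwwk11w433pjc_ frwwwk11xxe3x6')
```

`fullmatch` succeeds only if the pattern covers the string from start to end.
Here there's no way to consume every character, so the call returns None.

None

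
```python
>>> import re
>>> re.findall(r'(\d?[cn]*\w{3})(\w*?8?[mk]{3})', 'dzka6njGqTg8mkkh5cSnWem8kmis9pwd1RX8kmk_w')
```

[('dzk', 'a6njGqTg8mkk'), ('h5c', 'SnWem8kmis9pwd1RX8kmk')]

The pattern matches optionally a digit, then zero or more of one of [cn], then exactly 3 of a word character (captured); then zero or more of a word character (lazy), then optionally a literal '8', then exactly 3 of one of [mk] (captured).
Scanning left to right: at [0:15] match 'dzka6njGqTg8mkk', groups = ('dzk', 'a6njGqTg8mkk'); at [15:39] match 'h5cSnWem8kmis9pwd1RX8kmk', groups = ('h5c', 'SnWem8kmis9pwd1RX8kmk').
2 groups means each result is a tuple of 2 captured strings — 2 here.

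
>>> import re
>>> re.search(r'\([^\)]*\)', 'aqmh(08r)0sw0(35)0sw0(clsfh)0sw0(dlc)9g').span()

The match spans [4:9] → '(08r)'.

(4, 9)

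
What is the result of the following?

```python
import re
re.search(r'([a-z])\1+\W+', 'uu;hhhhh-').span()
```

(0, 3)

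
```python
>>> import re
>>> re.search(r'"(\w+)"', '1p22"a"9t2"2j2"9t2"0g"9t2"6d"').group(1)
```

'a'

The match spans [4:7] → '"a"'.
Captured: group 1 = 'a'.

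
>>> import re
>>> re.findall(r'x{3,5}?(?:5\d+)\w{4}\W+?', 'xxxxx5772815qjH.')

The pattern matches 3 to 5 of a literal 'x' (lazy); then the literal '5', then one or more of a digit (non-capturing group); then exactly 4 of a word character, then one or more of a non-word character (lazy).
With no groups in the pattern, `findall` gives back each whole match — 1 here.

['xxxxx5772815qjH.']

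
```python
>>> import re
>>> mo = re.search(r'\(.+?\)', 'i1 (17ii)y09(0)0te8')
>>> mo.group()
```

'(17ii)'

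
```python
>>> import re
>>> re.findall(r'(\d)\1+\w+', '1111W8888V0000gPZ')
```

['1']

A backreference is literal: `\1` must see the identical characters the first group matched.
Walking the string: at [0:17] match '1111W8888V0000gPZ', group 1 = '1'.
`findall` collects group 1 from the one match (1 total).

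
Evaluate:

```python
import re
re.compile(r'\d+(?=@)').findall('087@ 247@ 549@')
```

['087', '247', '549']

The lookaround is zero-width — it requires the adjacent text to match without consuming it, so the asserted text isn't part of the match.
Walking the string: at [0:3] → '087'; at [5:8] → '247'; at [10:13] → '549'.
No capturing groups, so `findall` returns the 3 full match strings.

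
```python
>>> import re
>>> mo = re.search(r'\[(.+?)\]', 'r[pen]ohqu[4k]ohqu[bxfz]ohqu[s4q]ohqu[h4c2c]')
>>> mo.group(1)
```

The match spans [1:6] → '[pen]'.
Captured: group 1 = 'pen'.

'pen'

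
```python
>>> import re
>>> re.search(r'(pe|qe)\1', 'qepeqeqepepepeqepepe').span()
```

(4, 8)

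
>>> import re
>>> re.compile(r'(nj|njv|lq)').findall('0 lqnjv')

['lq', 'nj']

The regex engine tests alternatives in the order written; an earlier branch that matches wins even if a later one would match more.
One capturing group, so `findall` returns just the captured substring from each match — 2 in all.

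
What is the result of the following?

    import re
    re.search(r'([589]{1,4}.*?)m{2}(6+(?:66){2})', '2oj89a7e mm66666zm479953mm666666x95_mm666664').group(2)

The pattern matches 1 to 4 of one of [589], then zero or more of any character (lazy) (captured); then exactly 2 of a literal 'm'; then one or more of a literal '6', then the literal '66' repeated 2 times (captured).
Because the quantifier is non-greedy, it stops expanding at the earliest point where the rest of the pattern can succeed.
`search` walks the string left to right and returns the first match it finds.
The match spans [3:16] → '89a7e mm66666'.
Captured: group 1 = '89a7e ', group 2 = '66666'.

'66666'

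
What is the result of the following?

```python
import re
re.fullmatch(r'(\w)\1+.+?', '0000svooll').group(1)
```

'0'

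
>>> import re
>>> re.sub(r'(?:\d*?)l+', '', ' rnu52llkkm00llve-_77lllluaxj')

' rnukkmve-_uaxj'

`sub` substitutes '' at each match site.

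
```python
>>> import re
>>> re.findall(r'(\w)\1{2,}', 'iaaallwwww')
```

['a', 'w']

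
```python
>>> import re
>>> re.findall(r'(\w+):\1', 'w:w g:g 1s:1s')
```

The backreference `\1` re-matches whatever the first group consumed, character for character.
Because there's exactly one group, `findall` drops the full match and keeps group 1 from each hit.

['w', 'g', '1s']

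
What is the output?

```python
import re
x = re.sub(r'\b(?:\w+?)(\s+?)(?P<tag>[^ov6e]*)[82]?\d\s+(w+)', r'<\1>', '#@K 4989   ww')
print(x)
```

This matches a word boundary (`\b`, zero-width); then one or more of a word character (lazy) (non-capturing group); then one or more of whitespace (lazy) (captured); then zero or more of any character except [ov6e] (captured as 'tag'); then optionally one of [82], then a digit, then one or more of whitespace; then one or more of a literal 'w' (captured).
Matches: at [2:13] → 'K 4989   ww'.
The replacement refers to a captured group, so each match is rewritten using its own captured text.

#@< >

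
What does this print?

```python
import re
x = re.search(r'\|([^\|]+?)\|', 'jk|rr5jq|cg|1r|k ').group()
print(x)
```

|rr5jq|

Unlike `match`, `search` isn't anchored — it looks for the pattern anywhere in the string.
The match spans [2:9] → '|rr5jq|'.
Captured: group 1 = 'rr5jq'.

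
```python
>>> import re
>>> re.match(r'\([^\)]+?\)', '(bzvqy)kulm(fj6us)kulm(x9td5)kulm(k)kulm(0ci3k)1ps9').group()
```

`match` is anchored at position 0; if the pattern doesn't fit there, it returns None.
The match spans [0:7] → '(bzvqy)'.

'(bzvqy)'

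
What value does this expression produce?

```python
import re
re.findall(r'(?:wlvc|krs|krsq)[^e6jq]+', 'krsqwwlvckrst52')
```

['krsqwwlvckrst52']

With no groups in the pattern, `findall` gives back each whole match — 1 here.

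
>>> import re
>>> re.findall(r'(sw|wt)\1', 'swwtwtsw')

['wt']

`\1` has to match the exact text group 1 already captured.
`findall` collects group 1 from the one match (1 total).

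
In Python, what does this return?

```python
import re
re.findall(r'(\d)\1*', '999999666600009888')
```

['9', '6', '0', '9', '8']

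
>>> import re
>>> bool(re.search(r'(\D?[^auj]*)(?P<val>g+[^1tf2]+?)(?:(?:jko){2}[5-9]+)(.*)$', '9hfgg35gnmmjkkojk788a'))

False

This matches optionally a non-digit, then zero or more of any character except [auj] (captured); then one or more of the literal 'g', then one or more of any character except [1tf2] (lazy) (captured as 'val'); then the literal 'jko' repeated 2 times, then one or more of a character in [5-9] (non-capturing group); then zero or more of any character (captured); then anchored at the end.
`re.search` scans for the first position where the pattern succeeds.
Here no position works, so the call returns None, and `bool(None)` is False.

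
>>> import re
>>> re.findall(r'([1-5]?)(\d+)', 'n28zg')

Pattern: optionally a character in [1-5] (captured); then one or more of a digit (captured).
Scanning left to right: at [1:3] match '28', groups = ('2', '8').
With 2 capturing groups, `findall` returns a 2-tuple per match.

[('2', '8')]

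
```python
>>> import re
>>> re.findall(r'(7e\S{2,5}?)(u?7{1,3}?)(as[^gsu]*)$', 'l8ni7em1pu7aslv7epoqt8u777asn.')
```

[('7epoqt8', 'u777', 'asn.')]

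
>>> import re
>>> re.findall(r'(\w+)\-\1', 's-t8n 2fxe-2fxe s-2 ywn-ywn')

['2fxe', 'ywn']

The backreference `\1` re-matches whatever the first group consumed, character for character.
Because there's exactly one group, `findall` drops the full match and keeps group 1 from each hit.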